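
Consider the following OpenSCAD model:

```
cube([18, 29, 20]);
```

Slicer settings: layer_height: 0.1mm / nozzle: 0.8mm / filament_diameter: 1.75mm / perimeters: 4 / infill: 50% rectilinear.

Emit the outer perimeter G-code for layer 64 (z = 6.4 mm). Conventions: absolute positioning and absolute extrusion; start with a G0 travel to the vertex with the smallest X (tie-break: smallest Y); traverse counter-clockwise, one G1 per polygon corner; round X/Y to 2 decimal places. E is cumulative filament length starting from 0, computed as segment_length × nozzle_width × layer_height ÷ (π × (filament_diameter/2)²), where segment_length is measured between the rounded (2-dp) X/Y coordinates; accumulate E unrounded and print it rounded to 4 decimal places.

At z = 6.4 mm: the cube (footprint 18×29) is included at this height. The outline is a single polygon with 4 vertices. Extrusion per mm of travel: 0.8 × 0.1 / (π × 0.875²) = 0.033260. Accumulating E over each segment gives final E = 3.1265.

G0 X0.00 Y0.00 Z6.40
G1 X18.00 Y0.00 E0.5987
G1 X18.00 Y29.00 E1.5632
G1 X0.00 Y29.00 E2.1619
G1 X0.00 Y0.00 E3.1265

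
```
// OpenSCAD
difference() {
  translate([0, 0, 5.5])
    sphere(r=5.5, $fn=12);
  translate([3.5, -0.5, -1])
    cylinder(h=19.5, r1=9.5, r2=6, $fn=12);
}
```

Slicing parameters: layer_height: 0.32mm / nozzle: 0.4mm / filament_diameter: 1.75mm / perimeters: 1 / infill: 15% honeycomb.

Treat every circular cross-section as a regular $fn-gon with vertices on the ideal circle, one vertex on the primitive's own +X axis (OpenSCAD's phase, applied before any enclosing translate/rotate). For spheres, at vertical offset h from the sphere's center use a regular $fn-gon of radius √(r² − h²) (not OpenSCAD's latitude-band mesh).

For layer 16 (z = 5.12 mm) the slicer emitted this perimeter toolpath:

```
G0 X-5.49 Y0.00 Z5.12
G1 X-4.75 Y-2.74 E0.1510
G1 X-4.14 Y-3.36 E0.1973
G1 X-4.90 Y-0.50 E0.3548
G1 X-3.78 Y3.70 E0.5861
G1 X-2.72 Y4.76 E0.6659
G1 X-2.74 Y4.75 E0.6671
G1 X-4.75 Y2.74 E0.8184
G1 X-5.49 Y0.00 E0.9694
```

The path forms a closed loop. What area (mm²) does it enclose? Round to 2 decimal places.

3.77 mm²

Apply the shoelace formula to the sequence of (X, Y) vertices; enclosed area = 3.77 mm².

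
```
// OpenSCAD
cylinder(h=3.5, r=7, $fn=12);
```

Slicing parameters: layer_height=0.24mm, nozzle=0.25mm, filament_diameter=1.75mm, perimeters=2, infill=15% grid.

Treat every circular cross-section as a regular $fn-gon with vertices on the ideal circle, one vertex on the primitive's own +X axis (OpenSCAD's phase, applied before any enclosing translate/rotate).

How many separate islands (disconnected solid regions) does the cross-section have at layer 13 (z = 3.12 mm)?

At z = 3.12 mm: the r=7 cylinder gives a regular 12-gon of circumradius 7 (constant along its height). Overall, the cross-section is a single solid region. Island count = 1.

1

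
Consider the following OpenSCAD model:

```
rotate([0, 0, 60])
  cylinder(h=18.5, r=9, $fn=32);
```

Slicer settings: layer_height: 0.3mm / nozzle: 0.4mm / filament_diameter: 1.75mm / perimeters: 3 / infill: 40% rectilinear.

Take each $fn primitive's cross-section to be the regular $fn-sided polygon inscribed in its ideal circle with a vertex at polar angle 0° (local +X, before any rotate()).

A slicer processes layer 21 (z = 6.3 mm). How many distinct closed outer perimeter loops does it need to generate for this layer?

At z = 6.3 mm: the r=9 cylinder gives a regular 32-gon of circumradius 9 (constant along its height); (whole slice rotated 60° about Z — lengths, areas and connectivity unchanged). The result has 1 disconnected region.

1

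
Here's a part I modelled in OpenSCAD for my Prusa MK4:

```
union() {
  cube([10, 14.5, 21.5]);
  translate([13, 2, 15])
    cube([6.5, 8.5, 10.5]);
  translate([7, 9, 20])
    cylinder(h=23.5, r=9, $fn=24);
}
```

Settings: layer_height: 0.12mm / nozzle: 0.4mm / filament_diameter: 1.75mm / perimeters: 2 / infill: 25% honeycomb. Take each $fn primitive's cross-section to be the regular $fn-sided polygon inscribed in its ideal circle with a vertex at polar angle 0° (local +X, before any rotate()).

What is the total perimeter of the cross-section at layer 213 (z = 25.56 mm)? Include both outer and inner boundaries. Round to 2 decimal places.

56.39 mm

At z = 25.56 mm: the cube does not reach this height (z outside [0, 21.5]); the cube at (13, 2) is absent (z outside [15, 25.5]); the cylinder at (7, 9): section is a regular 24-gon, circumradius r=9 (perimeter = 2·24·9.000·sin(180°/24) = 56.39 mm); Combining (union): only the r=9 cylinder at (7, 9) is present, so the union is just that shape — boundary = 56.39 mm. Overall, the cross-section is a single solid region. Total boundary length (outer) = 56.39 mm.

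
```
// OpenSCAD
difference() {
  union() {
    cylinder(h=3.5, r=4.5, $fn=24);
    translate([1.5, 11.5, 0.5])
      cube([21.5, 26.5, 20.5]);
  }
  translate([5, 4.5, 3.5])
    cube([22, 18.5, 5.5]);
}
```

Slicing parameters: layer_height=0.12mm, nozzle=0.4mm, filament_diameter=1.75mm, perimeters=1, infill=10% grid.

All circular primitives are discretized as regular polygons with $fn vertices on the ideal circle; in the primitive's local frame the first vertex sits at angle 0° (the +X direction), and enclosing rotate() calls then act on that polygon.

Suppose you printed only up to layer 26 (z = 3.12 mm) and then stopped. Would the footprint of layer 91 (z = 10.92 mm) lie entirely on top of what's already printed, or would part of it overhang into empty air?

entirely on top

Compare the two slices. At z = 3.12: the r=4.5 cylinder gives a regular 24-gon of circumradius 4.5 (constant along its height) (area = (24/2)·4.500²·sin(360°/24) = 62.89 mm²); the cube at (1.5, 11.5) is present — its section is the full 21.5×26.5 rectangle (area 569.75 mm²); Combining (union): the 2 present regions are separate (no shared area or edge), so areas and boundary lengths simply add and each stays a separate island — area = 632.64 mm²; the cube at (5, 4.5) is absent (z outside [3.5, 9]); Subtracting the remaining from the first: none of the subtracted shapes is present at this height, so the result so far is unchanged — area = 632.64 mm². At z = 10.92: the cylinder is absent (z outside [0, 3.5]); the 21.5×26.5 cube at (1.5, 11.5) contributes its full rectangle (area 569.75 mm²); Merging all regions: only the 21.5×26.5 cube at (1.5, 11.5) is present, so the union is just that shape — area = 569.75 mm²; the cube at (5, 4.5) does not reach this height (z outside [3.5, 9]); Taking the first minus the rest: none of the subtracted shapes is present at this height, so that combined region is unchanged — area = 569.75 mm². Checking containment: the cross-section at z = 10.92 is a subset of the cross-section at z = 3.12.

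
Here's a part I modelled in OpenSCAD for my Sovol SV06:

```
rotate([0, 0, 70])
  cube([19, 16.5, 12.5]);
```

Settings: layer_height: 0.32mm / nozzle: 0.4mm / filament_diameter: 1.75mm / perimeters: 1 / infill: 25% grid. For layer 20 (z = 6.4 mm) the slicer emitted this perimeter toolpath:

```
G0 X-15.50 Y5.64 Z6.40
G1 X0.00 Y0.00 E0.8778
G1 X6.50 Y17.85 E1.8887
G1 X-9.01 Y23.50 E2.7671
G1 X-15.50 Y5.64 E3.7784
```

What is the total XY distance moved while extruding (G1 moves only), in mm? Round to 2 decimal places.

71.00 mm

Sum the Euclidean lengths of each G1 segment: total = 71.00 mm.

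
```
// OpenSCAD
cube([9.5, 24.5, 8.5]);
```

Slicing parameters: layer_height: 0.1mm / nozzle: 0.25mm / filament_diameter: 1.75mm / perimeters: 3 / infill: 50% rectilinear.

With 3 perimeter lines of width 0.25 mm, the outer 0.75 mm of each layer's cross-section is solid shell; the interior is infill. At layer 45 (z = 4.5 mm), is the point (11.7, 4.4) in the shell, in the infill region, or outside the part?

At z = 4.5 mm: the 9.5×24.5 cube contributes its full rectangle. Overall, the cross-section is a single solid region. The nearest boundary edge runs (9.50, 0.00)→(9.50, 24.50); distance from the point to it = 2.20 mm. The point is not inside any of the regions above, so it lies outside the cross-section (2.20 mm from the nearest boundary).

outside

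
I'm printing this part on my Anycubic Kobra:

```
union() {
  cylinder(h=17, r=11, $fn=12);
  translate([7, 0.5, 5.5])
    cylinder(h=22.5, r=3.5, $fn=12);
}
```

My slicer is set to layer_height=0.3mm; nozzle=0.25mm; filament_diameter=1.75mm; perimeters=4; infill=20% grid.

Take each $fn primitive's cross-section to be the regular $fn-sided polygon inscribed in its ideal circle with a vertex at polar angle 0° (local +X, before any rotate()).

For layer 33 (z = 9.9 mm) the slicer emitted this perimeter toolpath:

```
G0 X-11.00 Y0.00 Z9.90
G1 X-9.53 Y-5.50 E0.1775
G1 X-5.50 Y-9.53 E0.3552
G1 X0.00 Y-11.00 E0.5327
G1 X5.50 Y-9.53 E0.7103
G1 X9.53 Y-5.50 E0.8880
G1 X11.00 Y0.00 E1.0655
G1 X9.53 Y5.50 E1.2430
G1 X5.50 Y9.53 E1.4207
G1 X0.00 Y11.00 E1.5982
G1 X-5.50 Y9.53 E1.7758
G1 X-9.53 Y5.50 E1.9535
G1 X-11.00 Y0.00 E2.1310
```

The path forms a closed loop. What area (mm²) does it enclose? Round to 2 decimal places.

363.14 mm²

Apply the shoelace formula to the sequence of (X, Y) vertices; enclosed area = 363.14 mm².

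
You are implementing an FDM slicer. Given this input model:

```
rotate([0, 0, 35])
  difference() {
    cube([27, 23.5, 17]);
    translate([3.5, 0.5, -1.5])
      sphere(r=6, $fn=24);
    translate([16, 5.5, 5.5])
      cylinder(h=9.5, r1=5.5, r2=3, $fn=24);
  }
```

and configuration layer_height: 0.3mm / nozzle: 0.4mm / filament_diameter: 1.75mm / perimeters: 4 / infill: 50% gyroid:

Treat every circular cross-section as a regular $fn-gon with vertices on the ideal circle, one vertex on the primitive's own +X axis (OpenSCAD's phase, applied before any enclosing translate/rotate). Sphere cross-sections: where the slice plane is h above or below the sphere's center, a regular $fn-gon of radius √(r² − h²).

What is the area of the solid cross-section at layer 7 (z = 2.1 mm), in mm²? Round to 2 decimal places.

597.42 mm²

At z = 2.1 mm: the cube (footprint 27×23.5) is included at this height (area 634.50 mm²); the sphere at (3.5, 0.5): section is a regular 24-gon, circumradius = √(r²−h²) = √(6²−3.6²) = 4.800 (area = (24/2)·4.800²·sin(360°/24) = 71.56 mm²); the cone at (16, 5.5) does not reach this height (z outside [5.5, 15]); Taking the first minus the rest: starting from the 27×23.5 cube (634.50 mm²), the r=6 sphere at (3.5, 0.5) partially overlaps it — only the 37.08 mm² overlap (of its 71.56 mm²) is removed, clipping the outline — area = 597.42 mm²; (whole slice rotated 35° about Z — lengths, areas and connectivity unchanged). Overall, the cross-section is a single solid region. Net area = 597.42 mm².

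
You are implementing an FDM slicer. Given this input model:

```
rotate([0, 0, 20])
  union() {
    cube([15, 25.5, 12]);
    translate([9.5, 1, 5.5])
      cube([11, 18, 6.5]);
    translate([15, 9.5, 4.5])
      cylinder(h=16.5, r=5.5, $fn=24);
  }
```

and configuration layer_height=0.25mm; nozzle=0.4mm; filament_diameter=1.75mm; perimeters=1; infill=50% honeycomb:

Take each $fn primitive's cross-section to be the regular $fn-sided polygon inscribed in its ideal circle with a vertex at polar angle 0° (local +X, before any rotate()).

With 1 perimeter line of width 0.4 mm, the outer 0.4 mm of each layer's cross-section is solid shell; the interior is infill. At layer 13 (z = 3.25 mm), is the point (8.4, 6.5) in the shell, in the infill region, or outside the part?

infill

At z = 3.25 mm: the 15×25.5 cube contributes its full rectangle; the cube at (9.5, 1) is not intersected at this z (z outside [5.5, 12]); the cylinder at (15, 9.5) is not intersected at this z (z outside [4.5, 21]); Merging all regions: only the 15×25.5 cube is present, so the union is just that shape — 1 connected region; (rotated 20° about Z; rotation is an isometry so areas/perimeters/island counts are preserved). Overall, the cross-section is a single solid region. Undo the 20° rotation: the query point maps to (10.117, 3.235) in the un-rotated model frame. The nearest boundary edge runs (0.00, 0.00)→(15.00, 0.00); distance from the point to it = 3.24 mm. The point is inside the cross-section and 3.24 mm from the nearest boundary — more than the 0.4 mm shell width (1 × 0.4), so it's in the infill interior.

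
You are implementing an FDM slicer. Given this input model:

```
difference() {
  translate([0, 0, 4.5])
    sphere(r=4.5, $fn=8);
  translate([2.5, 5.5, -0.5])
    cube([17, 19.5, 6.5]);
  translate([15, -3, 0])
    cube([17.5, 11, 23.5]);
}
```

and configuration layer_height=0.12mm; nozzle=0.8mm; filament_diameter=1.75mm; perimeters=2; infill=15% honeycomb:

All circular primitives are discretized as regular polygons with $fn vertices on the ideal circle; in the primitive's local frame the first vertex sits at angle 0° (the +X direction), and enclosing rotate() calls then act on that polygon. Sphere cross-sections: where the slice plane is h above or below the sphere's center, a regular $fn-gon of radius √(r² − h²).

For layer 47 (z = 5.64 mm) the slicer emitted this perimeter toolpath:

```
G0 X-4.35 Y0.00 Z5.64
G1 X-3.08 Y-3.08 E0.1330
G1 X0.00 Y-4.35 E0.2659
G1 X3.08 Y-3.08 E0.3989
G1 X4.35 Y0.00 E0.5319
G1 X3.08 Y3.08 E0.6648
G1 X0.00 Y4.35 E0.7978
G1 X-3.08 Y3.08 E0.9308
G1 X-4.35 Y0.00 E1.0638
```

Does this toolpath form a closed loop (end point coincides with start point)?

yes

Start point (G0): (-4.35, 0.00). End point (last G1): the path returns to the start — closed.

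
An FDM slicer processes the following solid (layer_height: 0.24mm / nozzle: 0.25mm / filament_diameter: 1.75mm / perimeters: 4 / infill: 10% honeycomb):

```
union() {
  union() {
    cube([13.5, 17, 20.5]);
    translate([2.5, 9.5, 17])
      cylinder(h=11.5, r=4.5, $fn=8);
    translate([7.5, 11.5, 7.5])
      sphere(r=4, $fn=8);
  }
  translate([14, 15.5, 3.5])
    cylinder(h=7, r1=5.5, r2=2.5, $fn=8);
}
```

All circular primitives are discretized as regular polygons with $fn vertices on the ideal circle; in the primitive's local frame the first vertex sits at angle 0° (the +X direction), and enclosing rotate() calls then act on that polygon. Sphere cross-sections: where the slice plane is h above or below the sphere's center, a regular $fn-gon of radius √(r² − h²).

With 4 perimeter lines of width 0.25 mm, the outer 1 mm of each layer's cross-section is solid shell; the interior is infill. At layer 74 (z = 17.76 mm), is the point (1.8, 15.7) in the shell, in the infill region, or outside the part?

infill

At z = 17.76 mm: the cube (footprint 13.5×17) is included at this height; the r=4.5 cylinder at (2.5, 9.5) contributes a regular 8-gon of circumradius 4.5; the sphere at (7.5, 11.5) does not reach this height (|z−center|=10.260 > r=4); Merging all regions: the regions partially overlap (shared area 48.55 mm²), so overlapping operands fuse into one piece — 1 connected region; the cone at (14, 15.5) does not reach this height (z outside [3.5, 10.5]); Merging all regions: only that combined region is present, so the union is just that shape — 1 connected region. Overall, the cross-section is a single solid region. The nearest boundary edge runs (0.00, 17.00)→(13.50, 17.00); distance from the point to it = 1.30 mm. The point is inside the cross-section and 1.30 mm from the nearest boundary — more than the 1 mm shell width (4 × 0.25), so it's in the infill interior.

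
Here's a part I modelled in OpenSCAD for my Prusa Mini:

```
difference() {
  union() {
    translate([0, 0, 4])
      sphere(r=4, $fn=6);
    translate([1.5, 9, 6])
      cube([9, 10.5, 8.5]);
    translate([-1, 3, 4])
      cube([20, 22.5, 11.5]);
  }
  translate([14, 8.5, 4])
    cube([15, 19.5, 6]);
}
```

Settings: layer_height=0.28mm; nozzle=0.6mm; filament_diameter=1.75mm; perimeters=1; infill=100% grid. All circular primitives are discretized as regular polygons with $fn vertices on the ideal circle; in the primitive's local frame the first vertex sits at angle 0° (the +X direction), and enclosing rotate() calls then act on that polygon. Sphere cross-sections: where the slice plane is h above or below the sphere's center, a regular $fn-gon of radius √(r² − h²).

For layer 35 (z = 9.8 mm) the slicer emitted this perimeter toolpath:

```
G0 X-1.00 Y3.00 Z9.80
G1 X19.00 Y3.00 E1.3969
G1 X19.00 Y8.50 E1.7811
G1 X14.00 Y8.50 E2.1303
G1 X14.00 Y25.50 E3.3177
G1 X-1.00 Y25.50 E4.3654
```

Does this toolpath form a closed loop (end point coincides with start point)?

no

Start point (G0): (-1.00, 3.00). End point (last G1): the path does not return to the start — open.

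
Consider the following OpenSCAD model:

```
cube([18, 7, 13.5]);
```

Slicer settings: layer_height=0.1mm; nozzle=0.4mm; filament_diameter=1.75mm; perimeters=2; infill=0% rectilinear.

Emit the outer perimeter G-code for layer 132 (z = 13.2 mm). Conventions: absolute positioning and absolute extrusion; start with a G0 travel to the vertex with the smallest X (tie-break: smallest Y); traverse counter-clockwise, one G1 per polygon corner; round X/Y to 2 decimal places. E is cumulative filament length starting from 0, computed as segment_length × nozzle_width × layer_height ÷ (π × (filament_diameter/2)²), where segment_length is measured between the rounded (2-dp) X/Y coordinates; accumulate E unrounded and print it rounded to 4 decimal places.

G0 X0.00 Y0.00 Z13.20
G1 X18.00 Y0.00 E0.2993
G1 X18.00 Y7.00 E0.4158
G1 X0.00 Y7.00 E0.7151
G1 X0.00 Y0.00 E0.8315

At z = 13.2 mm: the cube (footprint 18×7) is included at this height. The outline is a single polygon with 4 vertices. Extrusion per mm of travel: 0.4 × 0.1 / (π × 0.875²) = 0.016630. Accumulating E over each segment gives final E = 0.8315.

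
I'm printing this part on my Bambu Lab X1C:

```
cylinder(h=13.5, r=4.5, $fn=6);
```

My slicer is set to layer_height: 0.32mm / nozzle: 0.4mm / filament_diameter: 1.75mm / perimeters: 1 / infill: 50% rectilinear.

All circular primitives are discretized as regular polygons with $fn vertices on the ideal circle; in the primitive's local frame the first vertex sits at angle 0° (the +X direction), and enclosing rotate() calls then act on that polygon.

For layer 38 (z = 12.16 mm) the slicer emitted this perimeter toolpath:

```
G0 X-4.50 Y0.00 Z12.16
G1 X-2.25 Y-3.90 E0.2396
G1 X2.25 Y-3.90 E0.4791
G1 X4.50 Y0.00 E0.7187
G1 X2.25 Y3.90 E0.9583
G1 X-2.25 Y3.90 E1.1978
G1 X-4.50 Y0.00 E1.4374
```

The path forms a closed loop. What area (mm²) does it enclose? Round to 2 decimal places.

52.65 mm²

Apply the shoelace formula to the sequence of (X, Y) vertices; enclosed area = 52.65 mm².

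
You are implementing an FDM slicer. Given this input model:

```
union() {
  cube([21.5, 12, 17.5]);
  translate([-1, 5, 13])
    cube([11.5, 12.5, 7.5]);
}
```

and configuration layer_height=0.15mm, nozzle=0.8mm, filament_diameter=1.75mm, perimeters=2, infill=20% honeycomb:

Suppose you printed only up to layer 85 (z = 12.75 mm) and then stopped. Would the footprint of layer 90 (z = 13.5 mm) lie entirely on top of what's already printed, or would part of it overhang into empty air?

Compare the two slices. At z = 12.75: the cube (footprint 21.5×12) is included at this height (area 258.00 mm²); the cube at (-1, 5) is absent (z outside [13, 20.5]); Taking the union: only the 21.5×12 cube is present, so the union is just that shape — area = 258.00 mm². At z = 13.5: the cube is present — its section is the full 21.5×12 rectangle (area 258.00 mm²); the 11.5×12.5 cube at (-1, 5) contributes its full rectangle (area 143.75 mm²); Merging all regions: the regions partially overlap — summed areas 401.75 mm² minus the doubly-counted overlap 73.50 mm² gives 328.25 mm² — area = 328.25 mm². Checking containment: at z = 13.5 the cross-section extends beyond the z = 12.75 cross-section by about 70.25 mm².

part overhangs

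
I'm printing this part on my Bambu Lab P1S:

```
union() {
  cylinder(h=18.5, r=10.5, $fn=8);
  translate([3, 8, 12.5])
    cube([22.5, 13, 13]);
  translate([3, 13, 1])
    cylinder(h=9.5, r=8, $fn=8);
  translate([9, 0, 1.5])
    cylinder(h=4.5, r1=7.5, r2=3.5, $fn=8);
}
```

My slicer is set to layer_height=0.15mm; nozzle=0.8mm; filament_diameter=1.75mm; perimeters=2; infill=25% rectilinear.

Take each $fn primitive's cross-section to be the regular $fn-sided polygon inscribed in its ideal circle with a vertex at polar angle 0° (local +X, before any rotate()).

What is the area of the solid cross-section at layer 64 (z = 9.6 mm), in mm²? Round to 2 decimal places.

At z = 9.6 mm: the r=10.5 cylinder gives a regular 8-gon of circumradius 10.5 (constant along its height) (area = (8/2)·10.500²·sin(360°/8) = 311.83 mm²); the cube at (3, 8) does not reach this height (z outside [12.5, 25.5]); the r=8 cylinder at (3, 13) gives a regular 8-gon of circumradius 8 (constant along its height) (area = (8/2)·8.000²·sin(360°/8) = 181.02 mm²); the cone at (9, 0) is not intersected at this z (z outside [1.5, 6]); Combining (union): the regions partially overlap — summed areas 492.85 mm² minus the doubly-counted overlap 32.70 mm² gives 460.16 mm² — area = 460.16 mm². Overall, the cross-section is a single solid region. Net area = 460.16 mm².

460.16 mm²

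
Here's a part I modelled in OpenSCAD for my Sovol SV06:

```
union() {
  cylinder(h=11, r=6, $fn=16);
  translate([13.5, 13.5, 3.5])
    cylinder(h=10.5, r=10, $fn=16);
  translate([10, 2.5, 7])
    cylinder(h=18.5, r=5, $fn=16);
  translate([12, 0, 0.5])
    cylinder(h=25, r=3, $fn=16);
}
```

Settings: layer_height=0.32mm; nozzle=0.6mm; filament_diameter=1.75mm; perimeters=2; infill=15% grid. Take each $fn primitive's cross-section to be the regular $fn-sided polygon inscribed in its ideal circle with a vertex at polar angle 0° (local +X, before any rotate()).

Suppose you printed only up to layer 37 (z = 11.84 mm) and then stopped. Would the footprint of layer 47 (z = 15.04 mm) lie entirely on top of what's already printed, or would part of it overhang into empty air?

entirely on top

Compare the two slices. At z = 11.84: the cylinder does not reach this height (z outside [0, 11]); the r=10 cylinder at (13.5, 13.5) contributes a regular 16-gon of circumradius 10 (area = (16/2)·10.000²·sin(360°/16) = 306.15 mm²); the r=5 cylinder at (10, 2.5) gives a regular 16-gon of circumradius 5 (constant along its height) (area = (16/2)·5.000²·sin(360°/16) = 76.54 mm²); the r=3 cylinder at (12, 0) gives a regular 16-gon of circumradius 3 (constant along its height) (area = (16/2)·3.000²·sin(360°/16) = 27.55 mm²); Merging all regions: the regions partially overlap — summed areas 410.24 mm² minus the doubly-counted overlap 41.19 mm² gives 369.04 mm² — area = 369.04 mm². At z = 15.04: the cylinder is not intersected at this z (z outside [0, 11]); the cylinder at (13.5, 13.5) does not reach this height (z outside [3.5, 14]); the r=5 cylinder at (10, 2.5) contributes a regular 16-gon of circumradius 5 (area = (16/2)·5.000²·sin(360°/16) = 76.54 mm²); the cylinder at (12, 0): section is a regular 16-gon, circumradius r=3 (area = (16/2)·3.000²·sin(360°/16) = 27.55 mm²); Combining (union): the regions partially overlap — summed areas 104.09 mm² minus the doubly-counted overlap 22.13 mm² gives 81.96 mm² — area = 81.96 mm². Checking containment: the cross-section at z = 15.04 is a subset of the cross-section at z = 11.84.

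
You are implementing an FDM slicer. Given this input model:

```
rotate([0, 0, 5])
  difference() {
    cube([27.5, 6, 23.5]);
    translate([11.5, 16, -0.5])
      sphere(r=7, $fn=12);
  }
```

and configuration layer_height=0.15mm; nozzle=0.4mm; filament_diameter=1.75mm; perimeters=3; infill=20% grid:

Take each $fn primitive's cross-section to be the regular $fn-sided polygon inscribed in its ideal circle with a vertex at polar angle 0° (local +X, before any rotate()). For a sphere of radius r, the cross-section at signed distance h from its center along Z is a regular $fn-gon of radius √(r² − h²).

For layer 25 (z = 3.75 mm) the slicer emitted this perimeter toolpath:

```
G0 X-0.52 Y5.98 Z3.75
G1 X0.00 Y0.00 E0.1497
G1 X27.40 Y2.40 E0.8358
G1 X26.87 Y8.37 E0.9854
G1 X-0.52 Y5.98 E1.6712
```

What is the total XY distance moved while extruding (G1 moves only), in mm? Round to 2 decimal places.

Sum the Euclidean lengths of each G1 segment: total = 67.00 mm.

67.00 mm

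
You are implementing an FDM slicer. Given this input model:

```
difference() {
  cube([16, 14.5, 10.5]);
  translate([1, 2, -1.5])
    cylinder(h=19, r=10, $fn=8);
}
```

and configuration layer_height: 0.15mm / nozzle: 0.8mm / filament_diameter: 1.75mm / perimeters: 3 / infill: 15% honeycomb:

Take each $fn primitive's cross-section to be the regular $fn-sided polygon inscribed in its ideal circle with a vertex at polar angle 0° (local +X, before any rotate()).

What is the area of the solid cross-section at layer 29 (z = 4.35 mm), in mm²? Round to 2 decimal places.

At z = 4.35 mm: the cube (footprint 16×14.5) is included at this height (area 232.00 mm²); the r=10 cylinder at (1, 2) contributes a regular 8-gon of circumradius 10 (area = (8/2)·10.000²·sin(360°/8) = 282.84 mm²); Taking the first minus the rest: starting from the 16×14.5 cube (232.00 mm²), the r=10 cylinder at (1, 2) partially overlaps it — only the 101.68 mm² overlap (of its 282.84 mm²) is removed, clipping the outline — area = 130.32 mm². Overall, the cross-section is a single solid region. Net area = 130.32 mm².

130.32 mm²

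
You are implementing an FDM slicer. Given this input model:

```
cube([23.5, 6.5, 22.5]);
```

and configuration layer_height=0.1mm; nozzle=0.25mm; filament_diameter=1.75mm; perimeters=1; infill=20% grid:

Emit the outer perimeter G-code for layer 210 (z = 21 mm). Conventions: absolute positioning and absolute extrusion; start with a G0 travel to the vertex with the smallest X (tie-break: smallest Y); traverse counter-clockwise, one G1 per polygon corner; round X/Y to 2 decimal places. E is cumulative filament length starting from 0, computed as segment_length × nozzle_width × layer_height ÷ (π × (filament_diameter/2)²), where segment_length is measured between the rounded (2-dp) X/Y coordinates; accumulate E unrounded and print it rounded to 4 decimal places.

G0 X0.00 Y0.00 Z21.00
G1 X23.50 Y0.00 E0.2443
G1 X23.50 Y6.50 E0.3118
G1 X0.00 Y6.50 E0.5561
G1 X0.00 Y0.00 E0.6236

At z = 21 mm: the 23.5×6.5 cube contributes its full rectangle. The outline is a single polygon with 4 vertices. Extrusion per mm of travel: 0.25 × 0.1 / (π × 0.875²) = 0.010394. Accumulating E over each segment gives final E = 0.6236.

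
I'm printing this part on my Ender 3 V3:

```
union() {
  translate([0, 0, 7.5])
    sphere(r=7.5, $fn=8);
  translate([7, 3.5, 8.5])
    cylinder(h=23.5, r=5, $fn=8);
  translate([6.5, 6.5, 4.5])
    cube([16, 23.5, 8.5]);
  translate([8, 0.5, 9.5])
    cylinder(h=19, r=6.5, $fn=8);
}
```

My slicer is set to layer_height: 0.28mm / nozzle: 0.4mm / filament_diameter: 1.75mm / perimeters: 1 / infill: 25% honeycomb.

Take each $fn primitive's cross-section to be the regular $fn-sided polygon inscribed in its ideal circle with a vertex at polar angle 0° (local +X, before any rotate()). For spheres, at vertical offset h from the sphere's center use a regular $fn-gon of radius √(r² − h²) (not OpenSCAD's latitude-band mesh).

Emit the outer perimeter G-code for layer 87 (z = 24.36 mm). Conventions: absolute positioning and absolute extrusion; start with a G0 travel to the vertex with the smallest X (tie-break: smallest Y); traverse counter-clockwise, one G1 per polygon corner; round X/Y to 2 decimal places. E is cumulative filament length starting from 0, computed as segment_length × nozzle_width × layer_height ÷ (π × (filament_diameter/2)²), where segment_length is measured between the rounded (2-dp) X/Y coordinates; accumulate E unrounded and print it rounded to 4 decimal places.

G0 X1.50 Y0.50 Z24.36
G1 X3.40 Y-4.10 E0.2317
G1 X8.00 Y-6.00 E0.4635
G1 X12.60 Y-4.10 E0.6952
G1 X14.50 Y0.50 E0.9270
G1 X12.60 Y5.10 E1.1587
G1 X11.08 Y5.72 E1.2352
G1 X10.54 Y7.04 E1.3016
G1 X7.00 Y8.50 E1.4799
G1 X3.46 Y7.04 E1.6582
G1 X2.00 Y3.50 E1.8365
G1 X2.37 Y2.60 E1.8818
G1 X1.50 Y0.50 E1.9877

At z = 24.36 mm: the sphere does not reach this height (|z−center|=16.860 > r=7.5); the r=5 cylinder at (7, 3.5) gives a regular 8-gon of circumradius 5 (constant along its height); the cube at (6.5, 6.5) is absent (z outside [4.5, 13]); the r=6.5 cylinder at (8, 0.5) contributes a regular 8-gon of circumradius 6.5; Combining (union): the regions partially overlap (shared area 57.10 mm²), so overlapping operands fuse into one piece — 1 connected region. The outline is a single polygon with 12 vertices. Extrusion per mm of travel: 0.4 × 0.28 / (π × 0.875²) = 0.046564. Accumulating E over each segment gives final E = 1.9877.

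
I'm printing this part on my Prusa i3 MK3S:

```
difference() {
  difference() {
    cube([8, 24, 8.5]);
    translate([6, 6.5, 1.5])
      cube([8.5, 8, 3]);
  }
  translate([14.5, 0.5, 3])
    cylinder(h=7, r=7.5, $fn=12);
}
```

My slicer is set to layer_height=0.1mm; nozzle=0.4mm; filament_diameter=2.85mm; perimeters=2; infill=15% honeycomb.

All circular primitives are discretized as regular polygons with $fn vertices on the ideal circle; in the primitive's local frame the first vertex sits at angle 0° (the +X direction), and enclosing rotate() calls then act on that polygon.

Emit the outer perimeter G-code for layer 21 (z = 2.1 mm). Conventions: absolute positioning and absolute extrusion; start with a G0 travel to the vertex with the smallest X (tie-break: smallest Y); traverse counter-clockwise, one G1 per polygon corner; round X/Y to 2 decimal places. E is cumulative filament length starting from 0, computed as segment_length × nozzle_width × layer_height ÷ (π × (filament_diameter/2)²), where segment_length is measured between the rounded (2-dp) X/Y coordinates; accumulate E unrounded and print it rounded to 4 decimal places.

G0 X0.00 Y0.00 Z2.10
G1 X8.00 Y0.00 E0.0502
G1 X8.00 Y6.50 E0.0909
G1 X6.00 Y6.50 E0.1035
G1 X6.00 Y14.50 E0.1536
G1 X8.00 Y14.50 E0.1662
G1 X8.00 Y24.00 E0.2257
G1 X0.00 Y24.00 E0.2759
G1 X0.00 Y0.00 E0.4264

At z = 2.1 mm: the 8×24 cube contributes its full rectangle; the 8.5×8 cube at (6, 6.5) contributes its full rectangle; Taking the first minus the rest: starting from the 8×24 cube, the 8.5×8 cube at (6, 6.5) partially overlaps it — only the 16.00 mm² overlap (of its 68.00 mm²) is removed, clipping the outline — 1 connected region; the cylinder at (14.5, 0.5) does not reach this height (z outside [3, 10]); Taking the first minus the rest: none of the subtracted shapes is present at this height, so that combined region is unchanged — 1 connected region. The outline is a single polygon with 8 vertices. Extrusion per mm of travel: 0.4 × 0.1 / (π × 1.425²) = 0.006270. Accumulating E over each segment gives final E = 0.4264.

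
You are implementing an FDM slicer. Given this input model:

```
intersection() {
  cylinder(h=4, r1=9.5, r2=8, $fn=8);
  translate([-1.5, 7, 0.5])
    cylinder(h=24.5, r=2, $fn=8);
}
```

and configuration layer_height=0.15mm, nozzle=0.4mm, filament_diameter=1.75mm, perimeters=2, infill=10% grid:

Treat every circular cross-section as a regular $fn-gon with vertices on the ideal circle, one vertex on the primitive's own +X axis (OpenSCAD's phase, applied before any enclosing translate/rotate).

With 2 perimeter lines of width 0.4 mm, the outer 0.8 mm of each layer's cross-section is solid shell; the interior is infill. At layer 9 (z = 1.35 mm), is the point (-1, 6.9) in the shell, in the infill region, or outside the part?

infill

At z = 1.35 mm: the cone contributes a regular 8-gon of circumradius 8.994 (interpolated between r1=9.5 and r2=8 at t=0.338); the r=2 cylinder at (-1.5, 7) gives a regular 8-gon of circumradius 2 (constant along its height); Keeping only the common overlap: the r=2 cylinder at (-1.5, 7) partially overlaps the cone; clipping to the common part keeps 10.09 mm² — 1 connected region. Overall, the cross-section is a single solid region. The nearest boundary edge runs (0.50, 7.00)→(-0.09, 5.59); distance from the point to it = 1.35 mm. The point is inside the cross-section and 1.35 mm from the nearest boundary — more than the 0.8 mm shell width (2 × 0.4), so it's in the infill interior.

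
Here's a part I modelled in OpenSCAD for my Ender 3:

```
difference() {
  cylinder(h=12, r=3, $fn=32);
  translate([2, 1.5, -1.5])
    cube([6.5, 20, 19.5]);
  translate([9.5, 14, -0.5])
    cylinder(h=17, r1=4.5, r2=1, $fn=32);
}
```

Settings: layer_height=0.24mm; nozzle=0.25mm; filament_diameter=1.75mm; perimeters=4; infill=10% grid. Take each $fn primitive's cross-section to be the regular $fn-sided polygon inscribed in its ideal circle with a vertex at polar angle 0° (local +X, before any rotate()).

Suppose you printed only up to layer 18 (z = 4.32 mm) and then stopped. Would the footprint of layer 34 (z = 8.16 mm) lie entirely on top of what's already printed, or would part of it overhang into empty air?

Compare the two slices. At z = 4.32: the r=3 cylinder contributes a regular 32-gon of circumradius 3 (area = (32/2)·3.000²·sin(360°/32) = 28.09 mm²); the cube at (2, 1.5) (footprint 6.5×20) is included at this height (area 130.00 mm²); the cone at (9.5, 14) contributes a regular 32-gon of circumradius 3.508 (interpolated between r1=4.5 and r2=1 at t=0.284) (area = (32/2)·3.508²·sin(360°/32) = 38.40 mm²); Taking the first minus the rest: starting from the r=3 cylinder (28.09 mm²), the 6.5×20 cube at (2, 1.5) partially overlaps it — only the 0.24 mm² overlap (of its 130.00 mm²) is removed, clipping the outline; the cone at (9.5, 14) misses the remaining region (no effect) — area = 27.86 mm². At z = 8.16: the cylinder: section is a regular 32-gon, circumradius r=3 (area = (32/2)·3.000²·sin(360°/32) = 28.09 mm²); the cube at (2, 1.5) is present — its section is the full 6.5×20 rectangle (area 130.00 mm²); the cone at (9.5, 14) (r1=4.5→r2=1) has section circumradius 2.717 here — a regular 32-gon (area = (32/2)·2.717²·sin(360°/32) = 23.04 mm²); Subtracting the remaining from the first: starting from the r=3 cylinder (28.09 mm²), the 6.5×20 cube at (2, 1.5) partially overlaps it — only the 0.24 mm² overlap (of its 130.00 mm²) is removed, clipping the outline; the cone at (9.5, 14) misses the remaining region (no effect) — area = 27.86 mm². Checking containment: the cross-section at z = 8.16 is a subset of the cross-section at z = 4.32.

entirely on top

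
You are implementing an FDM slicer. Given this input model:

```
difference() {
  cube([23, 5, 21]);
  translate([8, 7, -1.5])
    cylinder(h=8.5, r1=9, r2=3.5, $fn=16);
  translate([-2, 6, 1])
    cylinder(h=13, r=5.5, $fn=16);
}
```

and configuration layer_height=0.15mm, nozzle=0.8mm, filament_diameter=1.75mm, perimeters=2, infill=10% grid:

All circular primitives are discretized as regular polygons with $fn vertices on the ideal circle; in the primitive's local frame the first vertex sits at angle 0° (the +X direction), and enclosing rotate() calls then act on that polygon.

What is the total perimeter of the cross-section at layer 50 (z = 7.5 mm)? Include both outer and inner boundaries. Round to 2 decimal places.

At z = 7.5 mm: the 23×5 cube contributes its full rectangle (perimeter 56.00 mm); the cone at (8, 7) does not reach this height (z outside [-1.5, 7]); the r=5.5 cylinder at (-2, 6) gives a regular 16-gon of circumradius 5.5 (constant along its height) (perimeter = 2·16·5.500·sin(180°/16) = 34.34 mm); Subtracting the remaining from the first: starting from the 23×5 cube, the r=5.5 cylinder at (-2, 6) partially overlaps it — only the 9.15 mm² overlap (of its 92.61 mm²) is removed, clipping the outline — boundary = 54.12 mm. Overall, the cross-section is a single solid region. Total boundary length (outer) = 54.12 mm.

54.12 mm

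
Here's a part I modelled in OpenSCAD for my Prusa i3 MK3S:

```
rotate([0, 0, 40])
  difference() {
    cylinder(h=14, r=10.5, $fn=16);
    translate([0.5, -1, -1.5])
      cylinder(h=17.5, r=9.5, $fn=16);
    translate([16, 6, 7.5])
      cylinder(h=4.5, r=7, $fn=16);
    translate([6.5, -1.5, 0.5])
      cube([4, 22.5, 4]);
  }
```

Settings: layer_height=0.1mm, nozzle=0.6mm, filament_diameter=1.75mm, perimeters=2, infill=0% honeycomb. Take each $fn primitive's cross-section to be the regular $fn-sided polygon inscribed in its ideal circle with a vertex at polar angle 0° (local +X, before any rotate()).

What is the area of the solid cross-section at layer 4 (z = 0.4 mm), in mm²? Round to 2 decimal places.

62.10 mm²

At z = 0.4 mm: the r=10.5 cylinder gives a regular 16-gon of circumradius 10.5 (constant along its height) (area = (16/2)·10.500²·sin(360°/16) = 337.53 mm²); the cylinder at (0.5, -1): section is a regular 16-gon, circumradius r=9.5 (area = (16/2)·9.500²·sin(360°/16) = 276.30 mm²); the cylinder at (16, 6) is absent (z outside [7.5, 12]); the cube at (6.5, -1.5) does not reach this height (z outside [0.5, 4.5]); Taking the first minus the rest: starting from the r=10.5 cylinder (337.53 mm²), the r=9.5 cylinder at (0.5, -1) partially overlaps it — only the 275.43 mm² overlap (of its 276.30 mm²) is removed, clipping the outline — area = 62.10 mm²; (whole slice rotated 40° about Z — lengths, areas and connectivity unchanged). Overall, the cross-section is a single solid region. Net area = 62.10 mm².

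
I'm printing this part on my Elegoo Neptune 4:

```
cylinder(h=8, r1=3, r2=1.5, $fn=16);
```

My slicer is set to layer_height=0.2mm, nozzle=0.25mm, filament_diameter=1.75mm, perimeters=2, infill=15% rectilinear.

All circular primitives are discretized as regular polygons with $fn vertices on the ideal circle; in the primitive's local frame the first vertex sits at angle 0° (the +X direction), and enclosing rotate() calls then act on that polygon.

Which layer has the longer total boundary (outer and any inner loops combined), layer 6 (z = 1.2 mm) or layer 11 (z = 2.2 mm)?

layer 6 (z = 1.2 mm)

Layer 6 (z = 1.2): the cone (r1=3→r2=1.5) has section circumradius 2.775 here — a regular 16-gon (perimeter = 2·16·2.775·sin(180°/16) = 17.32 mm). So its perimeter = 17.32 mm. Layer 11 (z = 2.2): the cone (r1=3→r2=1.5) has section circumradius 2.587 here — a regular 16-gon (perimeter = 2·16·2.587·sin(180°/16) = 16.15 mm). So its perimeter = 16.15 mm. Layer 6 is larger (17.32 vs 16.15 mm).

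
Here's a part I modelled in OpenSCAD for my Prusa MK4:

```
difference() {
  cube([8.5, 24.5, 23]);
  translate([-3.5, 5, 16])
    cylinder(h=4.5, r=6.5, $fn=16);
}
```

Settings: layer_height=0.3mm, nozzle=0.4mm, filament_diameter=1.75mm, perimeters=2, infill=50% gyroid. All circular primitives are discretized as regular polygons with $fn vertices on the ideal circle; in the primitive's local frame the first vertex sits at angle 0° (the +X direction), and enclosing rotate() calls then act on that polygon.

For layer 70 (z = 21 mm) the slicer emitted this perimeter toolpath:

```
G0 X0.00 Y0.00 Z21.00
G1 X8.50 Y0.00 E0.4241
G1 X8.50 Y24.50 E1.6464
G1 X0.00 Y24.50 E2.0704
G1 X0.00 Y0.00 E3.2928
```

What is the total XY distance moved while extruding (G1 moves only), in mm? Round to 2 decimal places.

Sum the Euclidean lengths of each G1 segment: total = 66.00 mm.

66.00 mm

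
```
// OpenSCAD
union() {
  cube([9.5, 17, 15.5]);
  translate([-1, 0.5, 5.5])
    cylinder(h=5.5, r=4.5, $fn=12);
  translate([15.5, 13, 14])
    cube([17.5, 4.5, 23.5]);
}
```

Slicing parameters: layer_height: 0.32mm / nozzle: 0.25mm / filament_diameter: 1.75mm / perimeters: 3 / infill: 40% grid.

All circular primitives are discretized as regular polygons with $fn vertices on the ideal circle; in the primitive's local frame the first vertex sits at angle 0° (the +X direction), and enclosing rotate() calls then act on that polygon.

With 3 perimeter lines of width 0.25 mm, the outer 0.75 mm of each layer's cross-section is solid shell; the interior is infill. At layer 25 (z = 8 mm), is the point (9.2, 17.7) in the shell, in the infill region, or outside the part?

At z = 8 mm: the cube is present — its section is the full 9.5×17 rectangle; the r=4.5 cylinder at (-1, 0.5) contributes a regular 12-gon of circumradius 4.5; the cube at (15.5, 13) does not reach this height (z outside [14, 37.5]); Taking the union: the regions partially overlap (shared area 12.54 mm²), so overlapping operands fuse into one piece — 1 connected region. Overall, the cross-section is a single solid region. The nearest boundary edge runs (0.00, 17.00)→(9.50, 17.00); distance from the point to it = 0.70 mm. The point is not inside any of the regions above, so it lies outside the cross-section (0.70 mm from the nearest boundary).

outside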